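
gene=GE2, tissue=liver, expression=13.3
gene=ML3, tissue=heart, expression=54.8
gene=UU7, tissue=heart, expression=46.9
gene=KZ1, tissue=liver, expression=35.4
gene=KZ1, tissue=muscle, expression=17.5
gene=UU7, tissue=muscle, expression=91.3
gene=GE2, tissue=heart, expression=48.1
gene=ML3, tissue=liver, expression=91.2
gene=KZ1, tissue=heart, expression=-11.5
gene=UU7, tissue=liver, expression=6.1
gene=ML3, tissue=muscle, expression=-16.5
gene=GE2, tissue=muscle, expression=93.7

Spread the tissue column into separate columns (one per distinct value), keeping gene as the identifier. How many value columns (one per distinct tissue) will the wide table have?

3

3 distinct tissue values: liver, heart, muscle.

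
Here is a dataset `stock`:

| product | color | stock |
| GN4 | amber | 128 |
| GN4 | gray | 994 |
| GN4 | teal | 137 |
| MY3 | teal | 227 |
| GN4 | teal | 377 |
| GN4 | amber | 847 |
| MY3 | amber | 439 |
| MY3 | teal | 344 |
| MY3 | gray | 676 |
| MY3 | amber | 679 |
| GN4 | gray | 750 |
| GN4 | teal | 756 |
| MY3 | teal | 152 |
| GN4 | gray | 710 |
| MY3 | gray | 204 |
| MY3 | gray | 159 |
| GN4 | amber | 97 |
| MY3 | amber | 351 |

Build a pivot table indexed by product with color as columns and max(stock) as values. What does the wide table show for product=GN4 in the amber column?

Rows with product=GN4 and color=amber: stock values are 128, 847, 97.
max(128, 847, 97) = 847.

847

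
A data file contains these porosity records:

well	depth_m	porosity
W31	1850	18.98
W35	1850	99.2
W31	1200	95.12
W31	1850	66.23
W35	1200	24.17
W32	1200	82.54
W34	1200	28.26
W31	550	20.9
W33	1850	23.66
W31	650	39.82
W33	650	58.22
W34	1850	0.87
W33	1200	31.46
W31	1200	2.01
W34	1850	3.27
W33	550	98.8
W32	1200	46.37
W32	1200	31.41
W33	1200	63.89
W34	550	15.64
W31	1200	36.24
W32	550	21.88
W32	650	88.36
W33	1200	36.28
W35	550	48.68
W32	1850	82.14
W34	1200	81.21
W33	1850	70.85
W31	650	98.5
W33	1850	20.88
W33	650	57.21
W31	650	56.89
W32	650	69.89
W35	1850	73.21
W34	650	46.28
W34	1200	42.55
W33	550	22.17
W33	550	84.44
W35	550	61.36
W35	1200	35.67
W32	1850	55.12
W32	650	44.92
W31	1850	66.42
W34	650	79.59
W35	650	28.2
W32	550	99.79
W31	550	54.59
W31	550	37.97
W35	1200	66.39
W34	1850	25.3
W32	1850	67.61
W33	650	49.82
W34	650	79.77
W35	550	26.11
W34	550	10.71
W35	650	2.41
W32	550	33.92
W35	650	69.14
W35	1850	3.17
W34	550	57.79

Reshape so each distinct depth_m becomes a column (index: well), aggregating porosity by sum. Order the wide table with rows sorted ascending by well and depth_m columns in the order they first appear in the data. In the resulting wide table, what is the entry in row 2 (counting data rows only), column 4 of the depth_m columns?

With rows sorted ascending by well, row 2 is well=W32. depth_m columns in first-appearance order: 1850, 1200, 550, 650; column 4 is 650.
Long rows with well=W32, depth_m=650: 88.36 + 69.89 + 44.92 = 203.17.

203.17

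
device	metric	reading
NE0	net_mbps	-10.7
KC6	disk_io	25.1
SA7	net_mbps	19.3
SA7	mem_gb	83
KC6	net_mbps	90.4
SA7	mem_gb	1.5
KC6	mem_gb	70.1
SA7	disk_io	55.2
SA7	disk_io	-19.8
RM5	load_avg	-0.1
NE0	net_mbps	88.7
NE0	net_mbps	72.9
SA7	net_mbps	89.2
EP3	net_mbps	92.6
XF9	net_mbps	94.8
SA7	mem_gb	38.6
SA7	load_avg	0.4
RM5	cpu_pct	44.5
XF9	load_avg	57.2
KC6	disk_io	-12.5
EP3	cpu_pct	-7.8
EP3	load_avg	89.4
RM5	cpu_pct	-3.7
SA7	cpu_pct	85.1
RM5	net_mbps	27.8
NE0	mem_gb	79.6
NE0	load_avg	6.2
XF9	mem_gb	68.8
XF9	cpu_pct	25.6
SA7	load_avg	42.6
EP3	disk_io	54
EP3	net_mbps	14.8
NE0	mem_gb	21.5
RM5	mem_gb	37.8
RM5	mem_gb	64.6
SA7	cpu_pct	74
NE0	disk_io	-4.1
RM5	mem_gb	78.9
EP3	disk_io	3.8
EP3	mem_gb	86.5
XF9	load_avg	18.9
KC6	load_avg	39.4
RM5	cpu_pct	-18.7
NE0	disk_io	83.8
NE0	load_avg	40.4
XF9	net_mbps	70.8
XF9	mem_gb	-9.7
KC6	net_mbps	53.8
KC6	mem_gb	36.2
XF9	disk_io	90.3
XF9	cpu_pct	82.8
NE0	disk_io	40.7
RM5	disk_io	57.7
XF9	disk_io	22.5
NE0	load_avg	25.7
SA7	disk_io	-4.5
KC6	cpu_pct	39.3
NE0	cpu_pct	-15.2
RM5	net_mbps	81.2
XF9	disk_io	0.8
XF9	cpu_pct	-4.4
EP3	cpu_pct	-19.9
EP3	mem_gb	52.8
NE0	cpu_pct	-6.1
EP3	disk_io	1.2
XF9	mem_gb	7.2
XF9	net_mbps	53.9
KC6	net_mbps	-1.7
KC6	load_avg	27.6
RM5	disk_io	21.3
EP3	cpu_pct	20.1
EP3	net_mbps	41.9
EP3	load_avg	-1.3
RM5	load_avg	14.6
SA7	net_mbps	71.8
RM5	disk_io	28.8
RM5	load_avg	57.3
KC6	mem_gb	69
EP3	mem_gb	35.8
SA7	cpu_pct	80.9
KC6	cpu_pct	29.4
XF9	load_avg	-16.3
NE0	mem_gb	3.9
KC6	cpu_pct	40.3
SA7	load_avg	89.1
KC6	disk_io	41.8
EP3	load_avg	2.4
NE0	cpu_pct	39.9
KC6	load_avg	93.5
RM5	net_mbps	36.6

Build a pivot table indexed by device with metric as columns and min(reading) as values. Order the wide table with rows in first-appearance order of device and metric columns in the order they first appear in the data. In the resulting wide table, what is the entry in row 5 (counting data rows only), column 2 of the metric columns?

With rows in first-appearance order of device, row 5 is device=EP3. metric columns in first-appearance order: net_mbps, disk_io, mem_gb, load_avg, cpu_pct; column 2 is disk_io.
Long rows with device=EP3, metric=disk_io: min(54, 3.8, 1.2) = 1.2.

1.2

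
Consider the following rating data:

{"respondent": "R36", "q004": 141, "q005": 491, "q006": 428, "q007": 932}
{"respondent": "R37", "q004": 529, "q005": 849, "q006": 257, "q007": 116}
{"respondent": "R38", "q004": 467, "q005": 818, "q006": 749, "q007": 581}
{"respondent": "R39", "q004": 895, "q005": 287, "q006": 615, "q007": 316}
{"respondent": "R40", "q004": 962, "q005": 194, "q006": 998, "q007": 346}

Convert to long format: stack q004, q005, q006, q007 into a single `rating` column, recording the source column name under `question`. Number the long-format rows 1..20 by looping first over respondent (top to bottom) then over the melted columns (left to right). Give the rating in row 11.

20 rows total (5 × 4). Row 11: index ⌊(11-1)/4⌋ = 2 into respondent → R38; (11-1) mod 4 = 2 into the melted columns → q006.
So row 11 is (R38, q006, 749); rating = 749.

749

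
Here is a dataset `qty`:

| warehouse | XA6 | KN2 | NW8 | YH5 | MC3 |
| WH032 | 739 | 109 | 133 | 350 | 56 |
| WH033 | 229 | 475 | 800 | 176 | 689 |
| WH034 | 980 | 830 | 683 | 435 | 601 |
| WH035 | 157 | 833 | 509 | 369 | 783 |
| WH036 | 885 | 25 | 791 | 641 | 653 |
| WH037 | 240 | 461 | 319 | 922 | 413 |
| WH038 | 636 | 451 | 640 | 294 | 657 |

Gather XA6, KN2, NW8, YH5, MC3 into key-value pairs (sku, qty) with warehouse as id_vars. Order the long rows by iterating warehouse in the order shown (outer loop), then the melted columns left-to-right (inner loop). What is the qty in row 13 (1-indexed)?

683

35 rows total (7 × 5). Row 13: index ⌊(13-1)/5⌋ = 2 into warehouse → WH034; (13-1) mod 5 = 2 into the melted columns → NW8.
So row 13 is (WH034, NW8, 683); qty = 683.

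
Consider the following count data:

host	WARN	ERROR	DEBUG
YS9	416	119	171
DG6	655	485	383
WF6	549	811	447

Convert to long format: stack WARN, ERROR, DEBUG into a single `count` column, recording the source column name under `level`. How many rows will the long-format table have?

9

3 host values × 3 melted columns = 9 rows.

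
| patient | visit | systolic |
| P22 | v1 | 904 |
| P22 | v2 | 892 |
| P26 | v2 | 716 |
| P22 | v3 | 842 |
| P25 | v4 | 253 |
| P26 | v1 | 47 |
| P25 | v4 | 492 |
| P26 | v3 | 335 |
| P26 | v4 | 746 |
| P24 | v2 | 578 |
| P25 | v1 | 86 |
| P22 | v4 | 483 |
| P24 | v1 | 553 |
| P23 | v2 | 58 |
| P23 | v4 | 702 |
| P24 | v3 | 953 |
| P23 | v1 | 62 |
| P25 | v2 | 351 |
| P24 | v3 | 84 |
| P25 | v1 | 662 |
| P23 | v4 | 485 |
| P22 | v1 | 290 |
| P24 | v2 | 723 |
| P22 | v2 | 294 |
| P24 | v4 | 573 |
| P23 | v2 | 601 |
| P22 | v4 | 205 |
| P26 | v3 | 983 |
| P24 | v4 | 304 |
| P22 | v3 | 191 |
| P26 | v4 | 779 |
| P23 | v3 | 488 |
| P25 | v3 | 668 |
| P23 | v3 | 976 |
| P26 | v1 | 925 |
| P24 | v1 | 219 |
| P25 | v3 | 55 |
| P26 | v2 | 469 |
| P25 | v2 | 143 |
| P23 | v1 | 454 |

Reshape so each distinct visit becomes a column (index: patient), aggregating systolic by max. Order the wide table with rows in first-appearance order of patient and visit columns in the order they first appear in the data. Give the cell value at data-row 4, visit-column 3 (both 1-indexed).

With rows in first-appearance order of patient, row 4 is patient=P24. visit columns in first-appearance order: v1, v2, v3, v4; column 3 is v3.
Long rows with patient=P24, visit=v3: max(953, 84) = 953.

953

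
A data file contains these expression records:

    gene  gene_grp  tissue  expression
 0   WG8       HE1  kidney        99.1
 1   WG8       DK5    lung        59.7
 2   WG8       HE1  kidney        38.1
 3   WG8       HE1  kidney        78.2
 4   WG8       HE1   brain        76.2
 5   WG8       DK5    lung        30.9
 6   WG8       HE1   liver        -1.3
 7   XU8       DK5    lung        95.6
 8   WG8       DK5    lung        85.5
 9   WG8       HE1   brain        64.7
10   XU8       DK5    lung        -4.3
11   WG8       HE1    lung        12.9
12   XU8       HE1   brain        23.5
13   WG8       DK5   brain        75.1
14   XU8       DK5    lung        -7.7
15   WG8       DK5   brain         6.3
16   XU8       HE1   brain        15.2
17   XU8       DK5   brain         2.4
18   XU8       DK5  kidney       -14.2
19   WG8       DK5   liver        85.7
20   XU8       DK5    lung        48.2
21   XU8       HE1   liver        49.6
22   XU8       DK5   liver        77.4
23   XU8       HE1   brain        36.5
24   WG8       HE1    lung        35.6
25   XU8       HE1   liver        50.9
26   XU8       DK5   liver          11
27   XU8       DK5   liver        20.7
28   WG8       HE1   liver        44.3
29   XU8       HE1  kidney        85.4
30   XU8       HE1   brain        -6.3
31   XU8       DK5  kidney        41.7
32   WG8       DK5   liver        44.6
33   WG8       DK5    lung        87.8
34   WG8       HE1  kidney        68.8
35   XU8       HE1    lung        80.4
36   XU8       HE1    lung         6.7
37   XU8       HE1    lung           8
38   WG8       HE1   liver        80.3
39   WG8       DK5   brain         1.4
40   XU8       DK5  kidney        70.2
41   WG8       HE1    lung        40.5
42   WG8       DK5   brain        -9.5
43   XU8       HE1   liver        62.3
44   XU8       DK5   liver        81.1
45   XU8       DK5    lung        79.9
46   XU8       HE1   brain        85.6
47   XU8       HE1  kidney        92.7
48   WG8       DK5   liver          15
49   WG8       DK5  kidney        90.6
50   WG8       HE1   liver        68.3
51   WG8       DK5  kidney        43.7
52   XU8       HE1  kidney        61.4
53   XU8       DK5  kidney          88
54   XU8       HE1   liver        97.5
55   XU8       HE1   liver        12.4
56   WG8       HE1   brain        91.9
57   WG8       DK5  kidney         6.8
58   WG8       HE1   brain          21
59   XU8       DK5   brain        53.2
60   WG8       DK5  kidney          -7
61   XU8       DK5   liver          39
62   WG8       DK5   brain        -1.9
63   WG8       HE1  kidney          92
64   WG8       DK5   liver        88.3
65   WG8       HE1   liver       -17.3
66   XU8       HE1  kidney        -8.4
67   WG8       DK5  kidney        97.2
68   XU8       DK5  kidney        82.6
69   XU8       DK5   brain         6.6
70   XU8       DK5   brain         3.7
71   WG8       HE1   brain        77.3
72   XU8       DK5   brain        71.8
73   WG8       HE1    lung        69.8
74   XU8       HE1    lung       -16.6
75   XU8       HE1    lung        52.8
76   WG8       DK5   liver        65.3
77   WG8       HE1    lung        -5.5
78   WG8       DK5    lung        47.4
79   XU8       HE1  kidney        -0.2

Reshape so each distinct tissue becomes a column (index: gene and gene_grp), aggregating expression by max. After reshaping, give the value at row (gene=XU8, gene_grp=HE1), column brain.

85.6

Rows with gene=XU8, gene_grp=HE1 and tissue=brain: expression values are 23.5, 15.2, 36.5, -6.3, 85.6.
max(23.5, 15.2, 36.5, -6.3, 85.6) = 85.6.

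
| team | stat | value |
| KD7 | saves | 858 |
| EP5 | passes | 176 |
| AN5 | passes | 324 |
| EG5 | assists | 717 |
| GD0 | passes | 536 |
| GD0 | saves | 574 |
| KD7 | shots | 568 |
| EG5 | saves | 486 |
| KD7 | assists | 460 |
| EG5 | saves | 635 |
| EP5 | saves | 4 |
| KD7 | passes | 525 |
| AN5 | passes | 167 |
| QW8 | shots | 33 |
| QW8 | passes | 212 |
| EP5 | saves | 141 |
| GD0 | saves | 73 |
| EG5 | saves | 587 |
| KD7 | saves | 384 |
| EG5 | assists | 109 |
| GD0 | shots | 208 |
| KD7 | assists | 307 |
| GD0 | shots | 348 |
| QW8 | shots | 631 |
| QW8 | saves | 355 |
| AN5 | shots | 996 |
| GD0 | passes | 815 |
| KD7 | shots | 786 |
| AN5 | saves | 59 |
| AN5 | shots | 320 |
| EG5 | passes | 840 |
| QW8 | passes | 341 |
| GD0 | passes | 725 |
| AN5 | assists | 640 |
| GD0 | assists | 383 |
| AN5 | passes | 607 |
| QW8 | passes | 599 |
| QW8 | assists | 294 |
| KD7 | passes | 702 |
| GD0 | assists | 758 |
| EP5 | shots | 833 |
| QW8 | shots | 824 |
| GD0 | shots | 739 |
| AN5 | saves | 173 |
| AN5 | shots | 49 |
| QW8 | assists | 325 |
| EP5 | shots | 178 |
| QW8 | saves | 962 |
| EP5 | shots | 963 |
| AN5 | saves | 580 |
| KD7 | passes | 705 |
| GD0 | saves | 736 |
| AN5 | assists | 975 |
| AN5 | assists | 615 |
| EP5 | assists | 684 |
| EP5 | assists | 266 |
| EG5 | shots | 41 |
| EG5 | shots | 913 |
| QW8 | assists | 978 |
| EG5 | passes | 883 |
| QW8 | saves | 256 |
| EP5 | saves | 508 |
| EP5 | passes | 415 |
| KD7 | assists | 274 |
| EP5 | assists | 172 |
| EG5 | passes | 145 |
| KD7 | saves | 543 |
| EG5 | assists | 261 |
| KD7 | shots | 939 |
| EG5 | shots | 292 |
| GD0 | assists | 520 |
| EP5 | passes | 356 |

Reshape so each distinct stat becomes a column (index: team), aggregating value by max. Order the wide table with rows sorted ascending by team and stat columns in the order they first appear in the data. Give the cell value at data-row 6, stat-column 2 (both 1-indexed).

599

With rows sorted ascending by team, row 6 is team=QW8. stat columns in first-appearance order: saves, passes, assists, shots; column 2 is passes.
Long rows with team=QW8, stat=passes: max(212, 341, 599) = 599.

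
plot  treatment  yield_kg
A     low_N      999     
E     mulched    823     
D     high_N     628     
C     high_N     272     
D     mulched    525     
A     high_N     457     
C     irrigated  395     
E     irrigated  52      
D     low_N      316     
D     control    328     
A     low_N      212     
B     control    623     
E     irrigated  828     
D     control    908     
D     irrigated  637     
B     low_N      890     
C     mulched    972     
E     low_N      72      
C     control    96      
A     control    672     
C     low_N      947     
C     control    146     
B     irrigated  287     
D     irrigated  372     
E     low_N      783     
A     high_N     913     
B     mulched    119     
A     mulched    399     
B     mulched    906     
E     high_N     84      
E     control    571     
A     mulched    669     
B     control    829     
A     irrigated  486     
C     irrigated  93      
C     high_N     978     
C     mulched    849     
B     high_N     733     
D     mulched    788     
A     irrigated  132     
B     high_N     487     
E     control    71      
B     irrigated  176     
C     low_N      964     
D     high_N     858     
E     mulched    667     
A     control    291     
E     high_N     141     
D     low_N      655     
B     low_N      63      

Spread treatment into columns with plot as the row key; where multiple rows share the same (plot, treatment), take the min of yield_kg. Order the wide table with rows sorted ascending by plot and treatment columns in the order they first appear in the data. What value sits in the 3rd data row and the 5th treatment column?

With rows sorted ascending by plot, row 3 is plot=C. treatment columns in first-appearance order: low_N, mulched, high_N, irrigated, control; column 5 is control.
Long rows with plot=C, treatment=control: min(96, 146) = 96.

96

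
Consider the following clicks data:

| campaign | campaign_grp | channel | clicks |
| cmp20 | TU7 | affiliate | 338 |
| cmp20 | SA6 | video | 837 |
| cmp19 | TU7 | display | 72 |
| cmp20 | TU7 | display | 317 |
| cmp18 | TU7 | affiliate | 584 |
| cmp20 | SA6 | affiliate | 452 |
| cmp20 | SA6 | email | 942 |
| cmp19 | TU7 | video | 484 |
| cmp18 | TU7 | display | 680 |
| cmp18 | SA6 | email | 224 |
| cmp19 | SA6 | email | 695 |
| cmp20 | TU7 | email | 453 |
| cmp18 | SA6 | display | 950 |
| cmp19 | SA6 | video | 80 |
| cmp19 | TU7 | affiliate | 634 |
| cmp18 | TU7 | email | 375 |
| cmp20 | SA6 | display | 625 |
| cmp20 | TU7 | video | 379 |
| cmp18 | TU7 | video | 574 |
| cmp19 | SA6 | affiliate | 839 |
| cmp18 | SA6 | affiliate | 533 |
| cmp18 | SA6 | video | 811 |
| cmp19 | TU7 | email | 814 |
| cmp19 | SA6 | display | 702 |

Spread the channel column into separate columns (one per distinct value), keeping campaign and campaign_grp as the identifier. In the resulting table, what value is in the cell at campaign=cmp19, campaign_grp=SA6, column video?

80

Wide layout: rows indexed by campaign and campaign_grp, columns are the 4 distinct channel values (affiliate, video, display, email).
Cell (campaign=cmp19, campaign_grp=SA6, channel=video) draws from the long row where campaign=cmp19, campaign_grp=SA6 and channel=video, which has clicks=80.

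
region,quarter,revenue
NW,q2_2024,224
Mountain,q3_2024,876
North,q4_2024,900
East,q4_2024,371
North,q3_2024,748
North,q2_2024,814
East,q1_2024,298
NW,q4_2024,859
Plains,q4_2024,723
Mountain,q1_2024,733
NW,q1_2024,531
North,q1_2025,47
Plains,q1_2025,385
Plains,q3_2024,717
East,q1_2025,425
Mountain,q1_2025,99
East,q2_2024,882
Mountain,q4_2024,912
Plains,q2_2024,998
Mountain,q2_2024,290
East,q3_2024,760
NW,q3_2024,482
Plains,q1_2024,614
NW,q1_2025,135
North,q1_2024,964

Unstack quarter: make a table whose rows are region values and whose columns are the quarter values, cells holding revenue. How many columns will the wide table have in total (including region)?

6

1 column for region plus 5 distinct quarter values → 6 columns.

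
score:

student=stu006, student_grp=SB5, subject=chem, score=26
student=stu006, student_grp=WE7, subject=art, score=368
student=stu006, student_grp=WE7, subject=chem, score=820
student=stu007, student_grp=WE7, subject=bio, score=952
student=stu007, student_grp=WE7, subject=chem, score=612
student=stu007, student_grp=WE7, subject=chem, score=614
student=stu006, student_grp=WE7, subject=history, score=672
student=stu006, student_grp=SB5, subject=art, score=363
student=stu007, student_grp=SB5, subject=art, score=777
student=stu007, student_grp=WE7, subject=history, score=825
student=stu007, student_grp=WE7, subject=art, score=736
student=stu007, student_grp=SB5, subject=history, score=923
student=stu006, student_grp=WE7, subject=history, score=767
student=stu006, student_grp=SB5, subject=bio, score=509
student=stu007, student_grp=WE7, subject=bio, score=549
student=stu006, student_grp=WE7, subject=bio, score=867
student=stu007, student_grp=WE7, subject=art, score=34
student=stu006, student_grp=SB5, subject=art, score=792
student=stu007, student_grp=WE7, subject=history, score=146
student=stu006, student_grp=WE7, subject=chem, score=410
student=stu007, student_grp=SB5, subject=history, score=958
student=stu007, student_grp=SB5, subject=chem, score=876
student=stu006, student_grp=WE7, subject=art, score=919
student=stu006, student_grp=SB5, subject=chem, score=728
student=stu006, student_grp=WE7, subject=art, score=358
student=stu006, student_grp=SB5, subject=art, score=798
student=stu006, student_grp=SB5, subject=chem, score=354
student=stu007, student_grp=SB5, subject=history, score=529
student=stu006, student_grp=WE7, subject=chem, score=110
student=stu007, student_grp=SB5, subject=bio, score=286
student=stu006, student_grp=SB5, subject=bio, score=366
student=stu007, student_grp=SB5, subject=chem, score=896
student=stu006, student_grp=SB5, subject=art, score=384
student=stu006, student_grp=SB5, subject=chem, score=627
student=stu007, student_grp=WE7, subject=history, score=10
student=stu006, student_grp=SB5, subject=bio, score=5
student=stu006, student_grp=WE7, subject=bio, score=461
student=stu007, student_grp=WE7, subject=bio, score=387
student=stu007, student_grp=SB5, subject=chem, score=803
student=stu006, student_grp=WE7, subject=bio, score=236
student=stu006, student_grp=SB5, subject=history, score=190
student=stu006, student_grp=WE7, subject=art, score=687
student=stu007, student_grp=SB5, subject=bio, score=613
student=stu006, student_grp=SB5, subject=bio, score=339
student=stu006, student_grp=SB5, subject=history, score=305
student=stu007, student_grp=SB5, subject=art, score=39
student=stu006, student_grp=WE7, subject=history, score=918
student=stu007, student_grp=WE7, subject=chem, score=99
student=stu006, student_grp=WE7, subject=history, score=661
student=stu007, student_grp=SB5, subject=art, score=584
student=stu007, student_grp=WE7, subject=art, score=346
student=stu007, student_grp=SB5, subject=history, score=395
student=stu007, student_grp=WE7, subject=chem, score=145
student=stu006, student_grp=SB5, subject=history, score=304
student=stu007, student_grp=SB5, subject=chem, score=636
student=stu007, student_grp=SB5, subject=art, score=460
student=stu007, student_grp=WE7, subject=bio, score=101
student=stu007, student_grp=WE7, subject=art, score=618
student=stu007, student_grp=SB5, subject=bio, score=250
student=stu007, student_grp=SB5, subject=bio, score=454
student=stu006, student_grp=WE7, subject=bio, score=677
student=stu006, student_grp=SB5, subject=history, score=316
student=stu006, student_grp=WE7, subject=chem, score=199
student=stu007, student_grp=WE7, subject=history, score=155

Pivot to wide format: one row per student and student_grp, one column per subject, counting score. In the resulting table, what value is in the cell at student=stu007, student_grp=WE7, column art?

4

Rows with student=stu007, student_grp=WE7 and subject=art: score values are 736, 34, 346, 618.
4 rows match — count = 4.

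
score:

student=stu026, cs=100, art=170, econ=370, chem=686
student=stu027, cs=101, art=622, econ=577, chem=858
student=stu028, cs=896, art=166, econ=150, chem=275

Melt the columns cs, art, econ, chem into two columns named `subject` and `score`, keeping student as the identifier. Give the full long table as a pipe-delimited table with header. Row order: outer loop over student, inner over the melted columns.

| student | subject | score |
| stu026 | cs | 100 |
| stu026 | art | 170 |
| stu026 | econ | 370 |
| stu026 | chem | 686 |
| stu027 | cs | 101 |
| stu027 | art | 622 |
| stu027 | econ | 577 |
| stu027 | chem | 858 |
| stu028 | cs | 896 |
| stu028 | art | 166 |
| stu028 | econ | 150 |
| stu028 | chem | 275 |

Each (student, column) pair becomes one row: 3 × 4 = 12 rows.
For example, (stu026, cs) → score=100.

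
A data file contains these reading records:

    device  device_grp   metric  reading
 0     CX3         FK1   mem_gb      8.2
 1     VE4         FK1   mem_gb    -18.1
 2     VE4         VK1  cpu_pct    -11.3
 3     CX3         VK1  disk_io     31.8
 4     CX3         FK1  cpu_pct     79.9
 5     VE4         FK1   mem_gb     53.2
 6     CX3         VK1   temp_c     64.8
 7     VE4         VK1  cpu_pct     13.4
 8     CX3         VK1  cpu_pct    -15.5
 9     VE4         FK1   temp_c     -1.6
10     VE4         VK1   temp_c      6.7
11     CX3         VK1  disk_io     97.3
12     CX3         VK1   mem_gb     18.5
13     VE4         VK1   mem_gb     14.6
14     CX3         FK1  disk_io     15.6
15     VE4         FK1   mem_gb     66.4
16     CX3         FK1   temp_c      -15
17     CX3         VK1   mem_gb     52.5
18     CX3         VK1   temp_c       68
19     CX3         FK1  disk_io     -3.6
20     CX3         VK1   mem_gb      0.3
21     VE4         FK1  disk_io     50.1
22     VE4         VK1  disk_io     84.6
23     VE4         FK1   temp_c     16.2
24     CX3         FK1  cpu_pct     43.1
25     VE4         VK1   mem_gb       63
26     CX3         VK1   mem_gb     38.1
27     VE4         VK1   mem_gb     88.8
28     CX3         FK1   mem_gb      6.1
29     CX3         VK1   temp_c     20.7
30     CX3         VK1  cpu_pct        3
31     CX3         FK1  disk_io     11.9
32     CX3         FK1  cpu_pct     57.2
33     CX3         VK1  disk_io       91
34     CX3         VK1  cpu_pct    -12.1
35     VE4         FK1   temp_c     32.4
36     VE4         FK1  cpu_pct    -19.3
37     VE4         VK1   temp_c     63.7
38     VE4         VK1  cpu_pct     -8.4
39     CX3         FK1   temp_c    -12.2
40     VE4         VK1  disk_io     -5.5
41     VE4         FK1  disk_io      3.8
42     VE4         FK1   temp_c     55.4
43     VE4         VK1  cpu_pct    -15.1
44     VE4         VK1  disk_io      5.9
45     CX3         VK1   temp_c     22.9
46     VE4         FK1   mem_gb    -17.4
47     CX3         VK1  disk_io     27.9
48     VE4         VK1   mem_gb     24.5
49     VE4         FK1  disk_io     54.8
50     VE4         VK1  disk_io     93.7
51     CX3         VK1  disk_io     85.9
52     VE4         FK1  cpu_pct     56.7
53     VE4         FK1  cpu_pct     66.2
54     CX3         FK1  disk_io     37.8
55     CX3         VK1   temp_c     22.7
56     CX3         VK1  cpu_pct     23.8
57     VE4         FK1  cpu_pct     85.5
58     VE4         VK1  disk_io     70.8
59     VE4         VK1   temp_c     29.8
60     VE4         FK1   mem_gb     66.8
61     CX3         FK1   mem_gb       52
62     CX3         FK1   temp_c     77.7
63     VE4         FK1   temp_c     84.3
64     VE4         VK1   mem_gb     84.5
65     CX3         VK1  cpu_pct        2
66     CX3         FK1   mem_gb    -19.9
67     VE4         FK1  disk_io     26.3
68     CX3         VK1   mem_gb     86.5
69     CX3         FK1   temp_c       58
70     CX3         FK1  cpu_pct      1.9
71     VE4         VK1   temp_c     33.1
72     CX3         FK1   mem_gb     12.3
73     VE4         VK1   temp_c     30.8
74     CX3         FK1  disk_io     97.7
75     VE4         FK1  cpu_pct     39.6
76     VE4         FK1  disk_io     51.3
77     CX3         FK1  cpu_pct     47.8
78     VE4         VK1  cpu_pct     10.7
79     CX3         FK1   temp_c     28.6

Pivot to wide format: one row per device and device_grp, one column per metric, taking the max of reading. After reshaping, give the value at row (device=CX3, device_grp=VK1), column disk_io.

97.3

Rows with device=CX3, device_grp=VK1 and metric=disk_io: reading values are 31.8, 97.3, 91, 27.9, 85.9.
max(31.8, 97.3, 91, 27.9, 85.9) = 97.3.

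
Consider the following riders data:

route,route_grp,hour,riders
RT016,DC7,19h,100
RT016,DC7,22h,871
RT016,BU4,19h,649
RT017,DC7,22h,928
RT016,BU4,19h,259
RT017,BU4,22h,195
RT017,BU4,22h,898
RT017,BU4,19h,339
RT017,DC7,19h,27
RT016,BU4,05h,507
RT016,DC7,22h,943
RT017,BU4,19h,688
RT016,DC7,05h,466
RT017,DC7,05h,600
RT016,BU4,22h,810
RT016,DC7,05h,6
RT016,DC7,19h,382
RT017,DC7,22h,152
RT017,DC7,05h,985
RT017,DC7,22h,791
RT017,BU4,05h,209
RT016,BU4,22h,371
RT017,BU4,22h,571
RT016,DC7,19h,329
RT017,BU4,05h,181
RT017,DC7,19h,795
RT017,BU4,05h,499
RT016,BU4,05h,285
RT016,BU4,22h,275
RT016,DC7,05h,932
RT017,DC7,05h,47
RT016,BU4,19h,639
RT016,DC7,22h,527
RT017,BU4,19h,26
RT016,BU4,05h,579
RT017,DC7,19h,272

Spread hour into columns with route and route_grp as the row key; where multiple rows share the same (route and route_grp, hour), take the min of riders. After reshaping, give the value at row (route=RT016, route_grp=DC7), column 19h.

Rows with route=RT016, route_grp=DC7 and hour=19h: riders values are 100, 382, 329.
min(100, 382, 329) = 100.

100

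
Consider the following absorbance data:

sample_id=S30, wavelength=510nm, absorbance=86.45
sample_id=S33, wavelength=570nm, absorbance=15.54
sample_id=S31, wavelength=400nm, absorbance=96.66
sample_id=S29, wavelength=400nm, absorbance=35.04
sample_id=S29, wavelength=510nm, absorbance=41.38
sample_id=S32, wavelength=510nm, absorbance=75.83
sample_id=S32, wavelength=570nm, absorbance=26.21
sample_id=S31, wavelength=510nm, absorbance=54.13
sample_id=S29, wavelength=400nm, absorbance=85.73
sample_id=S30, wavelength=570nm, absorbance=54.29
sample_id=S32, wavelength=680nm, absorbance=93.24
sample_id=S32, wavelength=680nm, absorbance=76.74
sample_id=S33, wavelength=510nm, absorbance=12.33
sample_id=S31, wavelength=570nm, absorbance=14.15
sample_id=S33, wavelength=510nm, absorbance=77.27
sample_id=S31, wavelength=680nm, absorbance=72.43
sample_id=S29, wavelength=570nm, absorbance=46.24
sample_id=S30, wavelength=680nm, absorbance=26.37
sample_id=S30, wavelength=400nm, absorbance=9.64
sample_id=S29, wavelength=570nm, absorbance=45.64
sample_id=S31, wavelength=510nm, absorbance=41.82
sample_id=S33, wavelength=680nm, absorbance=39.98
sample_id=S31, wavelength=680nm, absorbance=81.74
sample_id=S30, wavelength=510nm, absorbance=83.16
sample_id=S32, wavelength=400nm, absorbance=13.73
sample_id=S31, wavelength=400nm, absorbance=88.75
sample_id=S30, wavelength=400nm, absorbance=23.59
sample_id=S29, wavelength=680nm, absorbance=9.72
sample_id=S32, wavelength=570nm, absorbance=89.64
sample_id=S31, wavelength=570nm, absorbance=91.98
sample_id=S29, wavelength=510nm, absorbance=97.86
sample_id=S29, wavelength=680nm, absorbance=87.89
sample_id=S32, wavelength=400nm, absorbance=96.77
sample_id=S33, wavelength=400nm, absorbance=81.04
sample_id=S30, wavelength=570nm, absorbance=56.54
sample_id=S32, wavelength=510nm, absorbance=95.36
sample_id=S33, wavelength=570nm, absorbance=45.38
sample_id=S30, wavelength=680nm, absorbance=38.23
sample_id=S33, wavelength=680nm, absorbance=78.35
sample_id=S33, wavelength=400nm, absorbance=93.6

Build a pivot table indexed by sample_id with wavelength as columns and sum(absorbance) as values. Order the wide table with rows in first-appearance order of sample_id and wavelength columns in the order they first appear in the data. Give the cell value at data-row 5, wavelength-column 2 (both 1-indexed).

115.85

With rows in first-appearance order of sample_id, row 5 is sample_id=S32. wavelength columns in first-appearance order: 510nm, 570nm, 400nm, 680nm; column 2 is 570nm.
Long rows with sample_id=S32, wavelength=570nm: 26.21 + 89.64 = 115.85.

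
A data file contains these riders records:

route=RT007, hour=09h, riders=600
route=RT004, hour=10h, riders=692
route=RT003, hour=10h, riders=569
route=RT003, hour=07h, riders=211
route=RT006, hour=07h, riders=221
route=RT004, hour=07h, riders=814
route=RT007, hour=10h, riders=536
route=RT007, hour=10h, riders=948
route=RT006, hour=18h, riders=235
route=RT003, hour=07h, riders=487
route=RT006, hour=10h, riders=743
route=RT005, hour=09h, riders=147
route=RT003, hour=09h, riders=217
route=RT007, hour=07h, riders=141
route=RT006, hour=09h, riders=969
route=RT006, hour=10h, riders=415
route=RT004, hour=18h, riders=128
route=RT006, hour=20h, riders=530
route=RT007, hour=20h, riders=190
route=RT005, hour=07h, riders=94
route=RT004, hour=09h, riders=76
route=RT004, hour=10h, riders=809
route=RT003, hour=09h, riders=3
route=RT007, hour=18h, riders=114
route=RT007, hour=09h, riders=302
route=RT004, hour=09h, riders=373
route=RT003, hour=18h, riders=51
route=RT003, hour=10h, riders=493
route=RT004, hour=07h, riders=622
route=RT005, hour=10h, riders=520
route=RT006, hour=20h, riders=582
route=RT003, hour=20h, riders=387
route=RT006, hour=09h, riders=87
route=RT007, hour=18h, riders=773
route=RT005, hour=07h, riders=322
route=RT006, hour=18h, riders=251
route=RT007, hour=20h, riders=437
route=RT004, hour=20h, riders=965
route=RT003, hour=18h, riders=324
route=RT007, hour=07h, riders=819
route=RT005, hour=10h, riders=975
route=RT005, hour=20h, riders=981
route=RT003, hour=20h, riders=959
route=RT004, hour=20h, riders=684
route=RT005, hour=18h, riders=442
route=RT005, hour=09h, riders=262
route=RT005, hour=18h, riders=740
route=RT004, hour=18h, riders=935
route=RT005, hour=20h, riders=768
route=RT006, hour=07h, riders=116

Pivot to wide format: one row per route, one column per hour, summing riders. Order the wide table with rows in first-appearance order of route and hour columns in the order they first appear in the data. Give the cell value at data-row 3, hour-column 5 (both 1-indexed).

1346

With rows in first-appearance order of route, row 3 is route=RT003. hour columns in first-appearance order: 09h, 10h, 07h, 18h, 20h; column 5 is 20h.
Long rows with route=RT003, hour=20h: 387 + 959 = 1346.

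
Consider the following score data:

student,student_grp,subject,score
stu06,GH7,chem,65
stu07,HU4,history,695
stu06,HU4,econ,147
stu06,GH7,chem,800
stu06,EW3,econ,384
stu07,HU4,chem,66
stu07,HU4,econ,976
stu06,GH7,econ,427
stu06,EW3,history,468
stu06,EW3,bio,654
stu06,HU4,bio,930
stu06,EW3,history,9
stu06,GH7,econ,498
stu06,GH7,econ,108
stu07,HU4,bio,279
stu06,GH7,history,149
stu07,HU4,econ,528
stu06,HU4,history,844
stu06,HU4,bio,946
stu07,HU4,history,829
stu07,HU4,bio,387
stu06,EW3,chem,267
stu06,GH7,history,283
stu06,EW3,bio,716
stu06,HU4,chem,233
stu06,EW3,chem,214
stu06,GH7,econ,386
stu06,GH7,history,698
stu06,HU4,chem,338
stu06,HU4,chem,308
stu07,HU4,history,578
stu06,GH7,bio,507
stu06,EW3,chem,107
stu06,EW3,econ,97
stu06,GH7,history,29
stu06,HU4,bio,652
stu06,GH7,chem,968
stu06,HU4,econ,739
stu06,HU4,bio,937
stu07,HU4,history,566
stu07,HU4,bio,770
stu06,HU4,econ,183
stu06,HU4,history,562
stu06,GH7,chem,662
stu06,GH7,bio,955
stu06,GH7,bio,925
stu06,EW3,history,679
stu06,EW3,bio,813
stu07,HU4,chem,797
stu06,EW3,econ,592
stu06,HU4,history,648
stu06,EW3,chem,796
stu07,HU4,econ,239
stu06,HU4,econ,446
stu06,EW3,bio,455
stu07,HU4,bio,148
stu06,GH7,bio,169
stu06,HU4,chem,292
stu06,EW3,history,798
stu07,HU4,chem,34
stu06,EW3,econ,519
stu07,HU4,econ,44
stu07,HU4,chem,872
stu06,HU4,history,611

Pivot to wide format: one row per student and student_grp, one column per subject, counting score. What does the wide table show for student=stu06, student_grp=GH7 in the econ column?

4

Rows with student=stu06, student_grp=GH7 and subject=econ: score values are 427, 498, 108, 386.
4 rows match — count = 4.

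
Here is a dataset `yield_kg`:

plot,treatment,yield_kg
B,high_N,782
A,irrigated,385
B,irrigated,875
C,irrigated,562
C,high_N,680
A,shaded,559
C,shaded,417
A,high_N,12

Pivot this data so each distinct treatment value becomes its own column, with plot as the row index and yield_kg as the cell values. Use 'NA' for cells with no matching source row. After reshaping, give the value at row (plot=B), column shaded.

NA

No long-format row has plot=B and treatment=shaded, so the cell is NA.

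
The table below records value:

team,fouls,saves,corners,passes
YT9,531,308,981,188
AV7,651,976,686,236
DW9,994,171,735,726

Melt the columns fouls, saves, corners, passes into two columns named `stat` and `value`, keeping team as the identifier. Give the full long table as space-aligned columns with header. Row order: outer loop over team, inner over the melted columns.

team  stat     value
YT9   fouls    531  
YT9   saves    308  
YT9   corners  981  
YT9   passes   188  
AV7   fouls    651  
AV7   saves    976  
AV7   corners  686  
AV7   passes   236  
DW9   fouls    994  
DW9   saves    171  
DW9   corners  735  
DW9   passes   726  

Each (team, column) pair becomes one row: 3 × 4 = 12 rows.
For example, (YT9, fouls) → value=531.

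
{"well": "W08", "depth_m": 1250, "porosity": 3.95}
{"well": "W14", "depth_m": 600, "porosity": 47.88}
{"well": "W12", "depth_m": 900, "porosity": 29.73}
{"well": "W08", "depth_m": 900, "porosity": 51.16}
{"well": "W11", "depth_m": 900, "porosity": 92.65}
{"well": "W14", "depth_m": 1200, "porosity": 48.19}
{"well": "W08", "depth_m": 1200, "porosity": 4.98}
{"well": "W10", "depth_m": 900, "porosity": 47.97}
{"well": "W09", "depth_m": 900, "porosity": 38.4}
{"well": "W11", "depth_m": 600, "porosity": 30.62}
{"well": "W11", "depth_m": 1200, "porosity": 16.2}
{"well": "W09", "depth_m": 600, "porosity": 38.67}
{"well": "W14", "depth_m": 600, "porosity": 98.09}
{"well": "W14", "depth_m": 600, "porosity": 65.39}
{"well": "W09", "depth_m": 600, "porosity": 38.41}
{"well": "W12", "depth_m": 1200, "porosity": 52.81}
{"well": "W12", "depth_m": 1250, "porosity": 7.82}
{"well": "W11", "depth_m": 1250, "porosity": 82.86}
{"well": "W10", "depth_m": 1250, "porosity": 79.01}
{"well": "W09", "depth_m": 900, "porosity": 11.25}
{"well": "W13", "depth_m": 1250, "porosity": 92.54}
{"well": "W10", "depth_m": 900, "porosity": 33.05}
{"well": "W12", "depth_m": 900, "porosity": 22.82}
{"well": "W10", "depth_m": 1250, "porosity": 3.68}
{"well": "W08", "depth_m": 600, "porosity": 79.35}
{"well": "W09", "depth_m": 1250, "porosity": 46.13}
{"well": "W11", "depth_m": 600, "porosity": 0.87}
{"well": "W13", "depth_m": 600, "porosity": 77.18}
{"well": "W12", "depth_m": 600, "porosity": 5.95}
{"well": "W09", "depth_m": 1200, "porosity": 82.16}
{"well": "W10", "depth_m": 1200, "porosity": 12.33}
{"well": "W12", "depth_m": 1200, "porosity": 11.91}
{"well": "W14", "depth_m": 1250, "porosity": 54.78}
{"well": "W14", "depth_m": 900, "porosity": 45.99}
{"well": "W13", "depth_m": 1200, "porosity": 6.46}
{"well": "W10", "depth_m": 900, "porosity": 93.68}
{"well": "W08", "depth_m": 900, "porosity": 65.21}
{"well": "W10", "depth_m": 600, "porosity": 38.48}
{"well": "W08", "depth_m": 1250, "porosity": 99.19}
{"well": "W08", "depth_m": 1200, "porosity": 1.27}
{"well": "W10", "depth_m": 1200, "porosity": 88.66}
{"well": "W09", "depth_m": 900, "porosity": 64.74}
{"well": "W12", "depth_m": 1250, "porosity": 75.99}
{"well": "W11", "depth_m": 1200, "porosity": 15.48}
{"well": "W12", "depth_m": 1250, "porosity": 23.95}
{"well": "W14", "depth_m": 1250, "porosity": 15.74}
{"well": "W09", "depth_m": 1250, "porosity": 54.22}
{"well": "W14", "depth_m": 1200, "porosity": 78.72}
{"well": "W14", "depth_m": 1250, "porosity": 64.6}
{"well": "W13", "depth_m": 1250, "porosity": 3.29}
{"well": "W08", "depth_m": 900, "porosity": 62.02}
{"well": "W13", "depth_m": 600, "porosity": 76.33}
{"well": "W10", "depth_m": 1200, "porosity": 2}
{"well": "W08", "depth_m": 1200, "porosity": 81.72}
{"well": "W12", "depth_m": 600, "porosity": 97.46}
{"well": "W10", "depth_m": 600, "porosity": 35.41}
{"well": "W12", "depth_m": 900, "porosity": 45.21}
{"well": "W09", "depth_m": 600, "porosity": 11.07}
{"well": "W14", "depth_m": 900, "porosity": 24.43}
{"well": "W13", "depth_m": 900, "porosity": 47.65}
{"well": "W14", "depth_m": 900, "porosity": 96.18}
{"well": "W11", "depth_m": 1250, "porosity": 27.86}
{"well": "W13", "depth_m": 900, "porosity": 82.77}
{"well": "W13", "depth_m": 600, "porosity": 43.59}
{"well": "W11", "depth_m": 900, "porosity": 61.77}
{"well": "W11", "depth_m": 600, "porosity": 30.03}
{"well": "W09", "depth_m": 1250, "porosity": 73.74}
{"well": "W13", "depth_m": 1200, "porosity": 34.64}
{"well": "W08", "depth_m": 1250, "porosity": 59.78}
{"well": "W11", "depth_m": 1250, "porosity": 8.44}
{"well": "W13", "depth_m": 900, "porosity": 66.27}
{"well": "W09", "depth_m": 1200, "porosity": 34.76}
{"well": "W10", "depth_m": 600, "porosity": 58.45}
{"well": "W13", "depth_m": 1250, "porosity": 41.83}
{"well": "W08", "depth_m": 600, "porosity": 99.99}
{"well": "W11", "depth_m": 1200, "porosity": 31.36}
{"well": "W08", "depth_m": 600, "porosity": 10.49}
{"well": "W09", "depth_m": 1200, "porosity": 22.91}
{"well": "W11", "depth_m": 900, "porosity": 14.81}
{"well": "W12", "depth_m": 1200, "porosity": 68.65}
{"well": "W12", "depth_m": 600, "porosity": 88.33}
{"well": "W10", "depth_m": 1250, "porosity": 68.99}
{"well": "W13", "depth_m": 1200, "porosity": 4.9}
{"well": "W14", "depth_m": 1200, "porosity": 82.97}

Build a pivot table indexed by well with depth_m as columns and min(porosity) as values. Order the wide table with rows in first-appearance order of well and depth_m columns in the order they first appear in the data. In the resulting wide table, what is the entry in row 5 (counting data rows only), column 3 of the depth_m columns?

With rows in first-appearance order of well, row 5 is well=W10. depth_m columns in first-appearance order: 1250, 600, 900, 1200; column 3 is 900.
Long rows with well=W10, depth_m=900: min(47.97, 33.05, 93.68) = 33.05.

33.05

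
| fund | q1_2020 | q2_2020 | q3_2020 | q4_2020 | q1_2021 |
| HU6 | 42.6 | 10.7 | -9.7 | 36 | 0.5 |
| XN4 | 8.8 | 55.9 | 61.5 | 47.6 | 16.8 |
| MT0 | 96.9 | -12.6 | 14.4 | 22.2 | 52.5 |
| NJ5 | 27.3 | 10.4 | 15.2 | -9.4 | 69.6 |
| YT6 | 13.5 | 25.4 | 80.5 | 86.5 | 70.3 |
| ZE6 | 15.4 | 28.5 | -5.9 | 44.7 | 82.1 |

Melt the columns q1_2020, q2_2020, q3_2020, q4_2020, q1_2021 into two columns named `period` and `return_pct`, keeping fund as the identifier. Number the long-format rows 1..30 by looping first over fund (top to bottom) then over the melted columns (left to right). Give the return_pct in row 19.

-9.4

30 rows total (6 × 5). Row 19: index ⌊(19-1)/5⌋ = 3 into fund → NJ5; (19-1) mod 5 = 3 into the melted columns → q4_2020.
So row 19 is (NJ5, q4_2020, -9.4); return_pct = -9.4.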